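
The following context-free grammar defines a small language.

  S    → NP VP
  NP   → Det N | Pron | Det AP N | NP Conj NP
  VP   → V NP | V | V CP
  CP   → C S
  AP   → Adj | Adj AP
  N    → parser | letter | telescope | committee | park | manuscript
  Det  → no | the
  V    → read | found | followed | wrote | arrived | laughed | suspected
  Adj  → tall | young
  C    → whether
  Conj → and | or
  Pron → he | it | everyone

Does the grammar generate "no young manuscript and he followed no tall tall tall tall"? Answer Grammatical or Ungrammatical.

Ungrammatical

For S → NP VP, every NP-prefix leaves a non-VP remainder: after 'no young manuscript' the remainder is not a VP; after 'no young manuscript and he' the remainder is not a VP.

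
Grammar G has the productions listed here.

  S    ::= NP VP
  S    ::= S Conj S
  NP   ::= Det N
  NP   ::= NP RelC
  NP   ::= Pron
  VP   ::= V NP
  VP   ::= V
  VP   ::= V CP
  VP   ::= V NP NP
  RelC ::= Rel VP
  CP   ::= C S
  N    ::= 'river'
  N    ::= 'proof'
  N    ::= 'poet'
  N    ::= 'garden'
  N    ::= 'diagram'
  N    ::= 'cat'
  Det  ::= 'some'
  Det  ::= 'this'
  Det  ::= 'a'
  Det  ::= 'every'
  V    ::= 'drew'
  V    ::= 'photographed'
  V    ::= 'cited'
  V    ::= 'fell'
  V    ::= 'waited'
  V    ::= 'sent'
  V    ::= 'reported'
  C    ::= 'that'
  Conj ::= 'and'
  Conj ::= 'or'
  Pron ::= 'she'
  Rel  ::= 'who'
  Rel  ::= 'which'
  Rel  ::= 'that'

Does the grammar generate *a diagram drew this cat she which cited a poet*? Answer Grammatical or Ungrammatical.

S
  NP
    Det: a
    N: diagram
  VP
    V: drew
    NP
      Det: this
      N: cat
    NP
      NP
        Pron: she
      RelC
        Rel: which
        VP
          V: cited
          NP
            Det: a
            N: poet
Each bracket corresponds to one application of a listed rule, so the string is derivable from S.

Grammatical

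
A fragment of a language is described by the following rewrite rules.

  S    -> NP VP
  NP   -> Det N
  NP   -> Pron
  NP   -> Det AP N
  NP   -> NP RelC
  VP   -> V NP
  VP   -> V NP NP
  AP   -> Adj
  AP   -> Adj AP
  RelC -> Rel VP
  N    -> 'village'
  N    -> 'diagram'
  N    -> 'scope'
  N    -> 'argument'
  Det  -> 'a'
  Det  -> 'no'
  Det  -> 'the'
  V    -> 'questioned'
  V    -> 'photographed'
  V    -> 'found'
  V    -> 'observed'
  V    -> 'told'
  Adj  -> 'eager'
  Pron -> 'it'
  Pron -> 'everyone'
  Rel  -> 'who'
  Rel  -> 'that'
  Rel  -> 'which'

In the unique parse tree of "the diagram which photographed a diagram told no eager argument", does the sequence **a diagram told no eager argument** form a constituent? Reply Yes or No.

No

[S [NP [NP [Det the] [N diagram]] [RelC [Rel which] [VP [V photographed] [NP [Det a] [N diagram]]]]] [VP [V told] [NP [Det no] [AP [Adj eager]] [N argument]]]]
The smallest constituent containing 'a diagram told no eager argument' is the S spanning 'the diagram which photographed a diagram told no eager argument'; no single node in the tree dominates exactly the given words.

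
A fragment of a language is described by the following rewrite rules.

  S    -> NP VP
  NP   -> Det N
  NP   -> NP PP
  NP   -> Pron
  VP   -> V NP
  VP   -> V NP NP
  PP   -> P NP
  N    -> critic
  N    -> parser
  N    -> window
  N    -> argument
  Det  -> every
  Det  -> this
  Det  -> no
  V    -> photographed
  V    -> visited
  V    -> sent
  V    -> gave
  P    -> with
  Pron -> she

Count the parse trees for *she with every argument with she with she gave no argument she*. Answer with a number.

Two of the 5 distinct bracketings:
[S [NP [NP [Pron she]] [PP [P with] [NP [NP [Det every] [N argument]] [PP [P with] [NP [NP [Pron she]] [PP [P with] [NP [Pron she]]]]]]]] [VP [V gave] [NP [Det no] [N argument]] [NP [Pron she]]]]
[S [NP [NP [Pron she]] [PP [P with] [NP [NP [NP [Det every] [N argument]] [PP [P with] [NP [Pron she]]]] [PP [P with] [NP [Pron she]]]]]] [VP [V gave] [NP [Det no] [N argument]] [NP [Pron she]]]]
The trees differ in how a recursive rule is bracketed over the same span.

5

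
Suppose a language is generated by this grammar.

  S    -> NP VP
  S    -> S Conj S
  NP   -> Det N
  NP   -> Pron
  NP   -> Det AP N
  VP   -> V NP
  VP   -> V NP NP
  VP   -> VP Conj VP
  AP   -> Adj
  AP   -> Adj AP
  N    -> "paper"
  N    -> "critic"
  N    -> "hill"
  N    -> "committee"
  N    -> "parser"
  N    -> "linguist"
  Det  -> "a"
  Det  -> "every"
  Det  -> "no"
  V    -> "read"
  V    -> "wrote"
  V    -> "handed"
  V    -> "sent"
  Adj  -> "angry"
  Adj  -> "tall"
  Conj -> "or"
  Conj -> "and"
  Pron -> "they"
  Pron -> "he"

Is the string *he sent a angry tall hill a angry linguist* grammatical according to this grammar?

Grammatical

S
  NP
    Pron: he
  VP
    V: sent
    NP
      Det: a
      AP
        Adj: angry
        AP
          Adj: tall
      N: hill
    NP
      Det: a
      AP
        Adj: angry
      N: linguist
Each bracket corresponds to one application of a listed rule, so the string is derivable from S.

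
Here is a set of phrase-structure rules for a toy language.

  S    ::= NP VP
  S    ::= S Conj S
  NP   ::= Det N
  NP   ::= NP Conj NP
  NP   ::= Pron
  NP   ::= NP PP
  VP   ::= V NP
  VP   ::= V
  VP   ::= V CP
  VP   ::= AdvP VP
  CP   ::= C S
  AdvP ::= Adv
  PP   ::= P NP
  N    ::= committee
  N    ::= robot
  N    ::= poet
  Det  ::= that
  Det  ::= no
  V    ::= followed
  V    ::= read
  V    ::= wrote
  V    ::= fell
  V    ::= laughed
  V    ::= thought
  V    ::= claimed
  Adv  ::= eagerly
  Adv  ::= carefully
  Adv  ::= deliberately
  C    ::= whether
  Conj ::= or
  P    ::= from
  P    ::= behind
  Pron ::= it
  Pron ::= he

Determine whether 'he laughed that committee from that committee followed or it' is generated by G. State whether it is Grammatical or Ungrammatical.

Ungrammatical

For S → NP VP, the only prefix that parses as NP is 'he', but the remainder 'laughed that committee from that committee followed or it' is not a VP under these rules. The alternative S rule S → S Conj S likewise has no satisfying split.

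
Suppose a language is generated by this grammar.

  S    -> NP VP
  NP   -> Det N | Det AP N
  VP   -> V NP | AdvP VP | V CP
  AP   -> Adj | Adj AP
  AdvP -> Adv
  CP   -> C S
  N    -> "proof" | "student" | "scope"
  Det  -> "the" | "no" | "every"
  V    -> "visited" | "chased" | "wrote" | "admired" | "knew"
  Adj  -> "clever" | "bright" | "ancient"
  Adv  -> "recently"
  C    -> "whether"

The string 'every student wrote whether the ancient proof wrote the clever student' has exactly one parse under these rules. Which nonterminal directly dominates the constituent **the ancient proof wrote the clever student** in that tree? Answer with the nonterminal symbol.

CP

[S [NP [Det every] [N student]] [VP [V wrote] [CP [C whether] [S [NP [Det the] [AP [Adj ancient]] [N proof]] [VP [V wrote] [NP [Det the] [AP [Adj clever]] [N student]]]]]]]
The span 'the ancient proof wrote the clever student' is the S node built by S → NP VP.
Its mother is the CP built by CP → C S.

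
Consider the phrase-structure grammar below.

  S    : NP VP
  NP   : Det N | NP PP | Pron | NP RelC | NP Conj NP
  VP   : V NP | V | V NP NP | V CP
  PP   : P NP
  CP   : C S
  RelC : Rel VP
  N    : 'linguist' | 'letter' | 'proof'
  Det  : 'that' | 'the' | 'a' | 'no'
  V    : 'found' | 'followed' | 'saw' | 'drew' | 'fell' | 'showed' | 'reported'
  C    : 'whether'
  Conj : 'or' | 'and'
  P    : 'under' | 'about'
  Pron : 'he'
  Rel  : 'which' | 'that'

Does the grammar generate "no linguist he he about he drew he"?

Ungrammatical

For S → NP VP, the only prefix that parses as NP is 'no linguist', but the remainder 'he he about he drew he' is not a VP under these rules.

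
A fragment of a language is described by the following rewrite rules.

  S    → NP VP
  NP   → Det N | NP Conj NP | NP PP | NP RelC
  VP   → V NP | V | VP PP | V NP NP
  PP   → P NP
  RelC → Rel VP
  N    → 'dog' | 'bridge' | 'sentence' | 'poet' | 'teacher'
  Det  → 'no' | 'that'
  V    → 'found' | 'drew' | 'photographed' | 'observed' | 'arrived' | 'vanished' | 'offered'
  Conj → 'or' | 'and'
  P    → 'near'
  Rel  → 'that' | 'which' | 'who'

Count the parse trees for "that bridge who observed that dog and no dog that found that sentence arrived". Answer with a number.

Two of the 7 distinct bracketings:
[S [NP [NP [NP [Det that] [N bridge]] [RelC [Rel who] [VP [V observed] [NP [Det that] [N dog]]]]] [Conj and] [NP [NP [Det no] [N dog]] [RelC [Rel that] [VP [V found] [NP [Det that] [N sentence]]]]]] [VP [V arrived]]]
[S [NP [NP [Det that] [N bridge]] [RelC [Rel who] [VP [V observed] [NP [NP [Det that] [N dog]] [Conj and] [NP [NP [Det no] [N dog]] [RelC [Rel that] [VP [V found] [NP [Det that] [N sentence]]]]]]]]] [VP [V arrived]]]
The trees differ in how a recursive rule is bracketed over the same span.

7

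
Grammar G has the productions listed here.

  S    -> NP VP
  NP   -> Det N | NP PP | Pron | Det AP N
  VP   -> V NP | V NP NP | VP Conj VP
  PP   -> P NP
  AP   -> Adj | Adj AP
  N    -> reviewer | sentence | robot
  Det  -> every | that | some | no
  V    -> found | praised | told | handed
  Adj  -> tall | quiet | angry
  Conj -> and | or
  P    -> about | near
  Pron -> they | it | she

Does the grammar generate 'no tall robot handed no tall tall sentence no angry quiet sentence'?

Grammatical

[S [NP [Det no] [AP [Adj tall]] [N robot]] [VP [V handed] [NP [Det no] [AP [Adj tall] [AP [Adj tall]]] [N sentence]] [NP [Det no] [AP [Adj angry] [AP [Adj quiet]]] [N sentence]]]]
The bracketing above is licensed at every node by one of the given productions, with S at the root.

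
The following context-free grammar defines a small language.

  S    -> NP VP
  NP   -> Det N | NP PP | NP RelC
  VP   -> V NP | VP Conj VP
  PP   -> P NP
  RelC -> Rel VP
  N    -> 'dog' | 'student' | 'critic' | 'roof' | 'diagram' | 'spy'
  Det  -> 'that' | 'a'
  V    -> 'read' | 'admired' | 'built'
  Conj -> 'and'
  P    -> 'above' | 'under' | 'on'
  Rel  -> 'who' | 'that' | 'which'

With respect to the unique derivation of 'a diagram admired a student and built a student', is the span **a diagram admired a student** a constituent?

No

[S [NP [Det a] [N diagram]] [VP [VP [V admired] [NP [Det a] [N student]]] [Conj and] [VP [V built] [NP [Det a] [N student]]]]]
The smallest constituent containing 'a diagram admired a student' is the S spanning 'a diagram admired a student and built a student'; no single node in the tree dominates exactly the given words.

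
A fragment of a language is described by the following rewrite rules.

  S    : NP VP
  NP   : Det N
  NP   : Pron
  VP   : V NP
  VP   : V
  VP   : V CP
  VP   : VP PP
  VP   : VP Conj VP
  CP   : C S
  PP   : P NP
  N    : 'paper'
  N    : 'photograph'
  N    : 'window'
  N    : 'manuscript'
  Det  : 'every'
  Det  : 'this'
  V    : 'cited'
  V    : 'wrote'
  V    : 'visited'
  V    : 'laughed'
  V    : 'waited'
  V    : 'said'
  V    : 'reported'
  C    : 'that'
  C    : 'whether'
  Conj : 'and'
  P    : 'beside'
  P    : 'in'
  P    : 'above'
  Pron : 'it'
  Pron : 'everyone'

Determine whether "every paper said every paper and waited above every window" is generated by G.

Grammatical

[S [NP [Det every] [N paper]] [VP [VP [VP [V said] [NP [Det every] [N paper]]] [Conj and] [VP [V waited]]] [PP [P above] [NP [Det every] [N window]]]]]
Every word is introduced by a lexical rule and the phrasal rules combine the resulting categories into a single S.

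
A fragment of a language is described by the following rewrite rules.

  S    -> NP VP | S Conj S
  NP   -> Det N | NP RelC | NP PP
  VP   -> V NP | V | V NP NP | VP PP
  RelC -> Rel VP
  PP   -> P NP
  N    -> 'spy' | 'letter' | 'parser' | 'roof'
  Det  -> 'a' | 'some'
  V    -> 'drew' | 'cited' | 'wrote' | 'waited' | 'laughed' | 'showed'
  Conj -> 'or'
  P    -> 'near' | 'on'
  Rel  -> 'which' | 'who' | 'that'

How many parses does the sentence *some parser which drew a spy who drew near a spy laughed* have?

Two of the 6 distinct bracketings:
[S [NP [NP [Det some] [N parser]] [RelC [Rel which] [VP [V drew] [NP [NP [Det a] [N spy]] [RelC [Rel who] [VP [VP [V drew]] [PP [P near] [NP [Det a] [N spy]]]]]]]]] [VP [V laughed]]]
[S [NP [NP [Det some] [N parser]] [RelC [Rel which] [VP [V drew] [NP [NP [NP [Det a] [N spy]] [RelC [Rel who] [VP [V drew]]]] [PP [P near] [NP [Det a] [N spy]]]]]]] [VP [V laughed]]]
The difference turns on whether NP → NP PP is used at the relevant span, versus an alternative expansion of NP.

6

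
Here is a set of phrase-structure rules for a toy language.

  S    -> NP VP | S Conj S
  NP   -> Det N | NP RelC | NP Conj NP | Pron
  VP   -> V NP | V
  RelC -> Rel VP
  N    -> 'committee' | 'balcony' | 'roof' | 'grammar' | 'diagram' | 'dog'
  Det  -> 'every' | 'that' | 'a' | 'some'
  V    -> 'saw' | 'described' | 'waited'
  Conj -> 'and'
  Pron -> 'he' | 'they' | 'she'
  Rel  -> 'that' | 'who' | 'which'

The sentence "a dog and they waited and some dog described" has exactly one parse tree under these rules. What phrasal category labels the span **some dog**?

NP

S
  S
    NP
      NP
        Det: a
        N: dog
      Conj: and
      NP
        Pron: they
    VP
      V: waited
  Conj: and
  S
    NP
      Det: some
      N: dog
    VP
      V: described
The span 'some dog' is the NP node built by NP → Det N.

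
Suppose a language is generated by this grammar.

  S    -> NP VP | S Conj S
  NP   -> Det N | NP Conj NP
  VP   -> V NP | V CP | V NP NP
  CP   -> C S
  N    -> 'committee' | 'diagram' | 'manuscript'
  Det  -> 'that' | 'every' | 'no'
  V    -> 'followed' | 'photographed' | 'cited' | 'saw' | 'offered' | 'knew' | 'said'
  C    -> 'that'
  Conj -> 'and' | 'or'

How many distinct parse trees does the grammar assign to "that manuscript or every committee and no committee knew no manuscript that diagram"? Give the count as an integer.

The two bracketings:
[S [NP [NP [Det that] [N manuscript]] [Conj or] [NP [NP [Det every] [N committee]] [Conj and] [NP [Det no] [N committee]]]] [VP [V knew] [NP [Det no] [N manuscript]] [NP [Det that] [N diagram]]]]
[S [NP [NP [NP [Det that] [N manuscript]] [Conj or] [NP [Det every] [N committee]]] [Conj and] [NP [Det no] [N committee]]] [VP [V knew] [NP [Det no] [N manuscript]] [NP [Det that] [N diagram]]]]
The trees differ in how a recursive rule is bracketed over the same span.

2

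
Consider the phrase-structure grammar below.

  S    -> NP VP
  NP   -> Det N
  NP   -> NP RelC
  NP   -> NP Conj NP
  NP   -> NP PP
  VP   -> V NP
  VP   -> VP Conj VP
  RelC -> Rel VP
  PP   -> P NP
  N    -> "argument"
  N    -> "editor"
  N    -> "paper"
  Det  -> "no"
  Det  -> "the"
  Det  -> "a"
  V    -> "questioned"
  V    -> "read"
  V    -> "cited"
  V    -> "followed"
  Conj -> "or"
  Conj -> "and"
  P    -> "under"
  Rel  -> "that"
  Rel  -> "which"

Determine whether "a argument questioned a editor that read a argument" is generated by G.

[S [NP [Det a] [N argument]] [VP [V questioned] [NP [NP [Det a] [N editor]] [RelC [Rel that] [VP [V read] [NP [Det a] [N argument]]]]]]]
Every word is introduced by a lexical rule and the phrasal rules combine the resulting categories into a single S.

Grammatical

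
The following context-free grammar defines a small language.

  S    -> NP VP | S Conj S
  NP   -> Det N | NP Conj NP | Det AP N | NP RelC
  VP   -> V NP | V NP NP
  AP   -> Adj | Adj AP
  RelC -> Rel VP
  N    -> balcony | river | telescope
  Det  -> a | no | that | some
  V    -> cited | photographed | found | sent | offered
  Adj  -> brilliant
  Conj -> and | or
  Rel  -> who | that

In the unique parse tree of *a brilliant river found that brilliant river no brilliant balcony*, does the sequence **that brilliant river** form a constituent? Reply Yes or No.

Yes

[S [NP [Det a] [AP [Adj brilliant]] [N river]] [VP [V found] [NP [Det that] [AP [Adj brilliant]] [N river]] [NP [Det no] [AP [Adj brilliant]] [N balcony]]]]
The words 'that brilliant river' are exhaustively dominated by a single NP node (built by NP → Det AP N), so they form a constituent.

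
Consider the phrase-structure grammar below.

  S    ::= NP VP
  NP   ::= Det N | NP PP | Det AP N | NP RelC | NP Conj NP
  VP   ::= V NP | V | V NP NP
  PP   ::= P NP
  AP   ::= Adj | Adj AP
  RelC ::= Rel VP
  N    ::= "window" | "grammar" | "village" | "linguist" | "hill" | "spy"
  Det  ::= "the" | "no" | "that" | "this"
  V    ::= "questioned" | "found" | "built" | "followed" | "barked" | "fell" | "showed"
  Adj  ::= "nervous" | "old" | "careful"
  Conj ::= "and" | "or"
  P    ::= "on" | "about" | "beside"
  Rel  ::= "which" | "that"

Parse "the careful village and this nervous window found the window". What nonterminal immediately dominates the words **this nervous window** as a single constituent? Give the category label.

NP

[S [NP [NP [Det the] [AP [Adj careful]] [N village]] [Conj and] [NP [Det this] [AP [Adj nervous]] [N window]]] [VP [V found] [NP [Det the] [N window]]]]
The span 'this nervous window' is the NP node built by NP → Det AP N.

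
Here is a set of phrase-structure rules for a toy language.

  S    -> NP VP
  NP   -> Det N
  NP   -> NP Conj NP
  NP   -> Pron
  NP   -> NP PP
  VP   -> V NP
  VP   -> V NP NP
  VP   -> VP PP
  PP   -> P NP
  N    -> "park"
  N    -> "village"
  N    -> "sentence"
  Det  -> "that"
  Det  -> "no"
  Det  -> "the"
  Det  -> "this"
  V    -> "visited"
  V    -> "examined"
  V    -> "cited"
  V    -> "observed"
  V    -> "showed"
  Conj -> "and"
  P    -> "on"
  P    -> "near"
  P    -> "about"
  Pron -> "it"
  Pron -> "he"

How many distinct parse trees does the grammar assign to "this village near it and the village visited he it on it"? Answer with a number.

Two of the 4 distinct bracketings:
[S [NP [NP [NP [Det this] [N village]] [PP [P near] [NP [Pron it]]]] [Conj and] [NP [Det the] [N village]]] [VP [V visited] [NP [Pron he]] [NP [NP [Pron it]] [PP [P on] [NP [Pron it]]]]]]
[S [NP [NP [NP [Det this] [N village]] [PP [P near] [NP [Pron it]]]] [Conj and] [NP [Det the] [N village]]] [VP [VP [V visited] [NP [Pron he]] [NP [Pron it]]] [PP [P on] [NP [Pron it]]]]]
The difference turns on whether VP → VP PP is used at the relevant span, versus an alternative expansion of VP.

4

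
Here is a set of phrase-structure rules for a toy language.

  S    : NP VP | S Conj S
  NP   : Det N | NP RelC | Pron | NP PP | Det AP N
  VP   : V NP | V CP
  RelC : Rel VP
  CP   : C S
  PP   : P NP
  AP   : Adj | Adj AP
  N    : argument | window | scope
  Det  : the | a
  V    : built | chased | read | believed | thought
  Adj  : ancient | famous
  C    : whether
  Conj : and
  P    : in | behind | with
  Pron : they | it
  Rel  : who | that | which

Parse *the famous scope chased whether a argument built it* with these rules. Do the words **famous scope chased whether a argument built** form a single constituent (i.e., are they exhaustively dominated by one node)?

No

[S [NP [Det the] [AP [Adj famous]] [N scope]] [VP [V chased] [CP [C whether] [S [NP [Det a] [N argument]] [VP [V built] [NP [Pron it]]]]]]]
The smallest constituent containing 'famous scope chased whether a argument built' is the S spanning 'the famous scope chased whether a argument built it'; no single node in the tree dominates exactly the given words.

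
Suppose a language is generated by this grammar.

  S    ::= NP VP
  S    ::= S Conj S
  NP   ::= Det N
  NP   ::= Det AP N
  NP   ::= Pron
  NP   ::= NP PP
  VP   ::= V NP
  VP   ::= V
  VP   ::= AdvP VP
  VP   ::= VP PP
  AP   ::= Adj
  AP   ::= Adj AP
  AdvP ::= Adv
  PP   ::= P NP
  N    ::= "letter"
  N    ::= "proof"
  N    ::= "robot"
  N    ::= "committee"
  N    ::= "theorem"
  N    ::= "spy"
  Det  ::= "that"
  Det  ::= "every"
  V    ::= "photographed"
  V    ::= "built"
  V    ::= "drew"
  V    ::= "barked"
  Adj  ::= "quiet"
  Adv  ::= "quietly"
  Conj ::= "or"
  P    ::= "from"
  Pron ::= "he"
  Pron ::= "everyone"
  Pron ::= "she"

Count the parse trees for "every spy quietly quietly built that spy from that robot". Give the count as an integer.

4

Two of the 4 distinct bracketings:
[S [NP [Det every] [N spy]] [VP [AdvP [Adv quietly]] [VP [AdvP [Adv quietly]] [VP [V built] [NP [NP [Det that] [N spy]] [PP [P from] [NP [Det that] [N robot]]]]]]]]
[S [NP [Det every] [N spy]] [VP [AdvP [Adv quietly]] [VP [AdvP [Adv quietly]] [VP [VP [V built] [NP [Det that] [N spy]]] [PP [P from] [NP [Det that] [N robot]]]]]]]
The difference turns on whether NP → NP PP is used at the relevant span, versus an alternative expansion of NP.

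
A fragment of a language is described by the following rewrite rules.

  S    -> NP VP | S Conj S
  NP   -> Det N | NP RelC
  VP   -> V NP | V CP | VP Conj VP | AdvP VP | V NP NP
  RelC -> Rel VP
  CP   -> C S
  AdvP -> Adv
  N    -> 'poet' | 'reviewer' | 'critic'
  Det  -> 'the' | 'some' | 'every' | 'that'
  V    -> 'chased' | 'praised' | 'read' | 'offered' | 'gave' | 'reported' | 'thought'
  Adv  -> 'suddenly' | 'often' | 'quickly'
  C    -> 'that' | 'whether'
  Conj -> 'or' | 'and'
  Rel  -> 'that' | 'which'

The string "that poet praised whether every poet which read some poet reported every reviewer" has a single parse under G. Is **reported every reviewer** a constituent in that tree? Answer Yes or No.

Yes

[S [NP [Det that] [N poet]] [VP [V praised] [CP [C whether] [S [NP [NP [Det every] [N poet]] [RelC [Rel which] [VP [V read] [NP [Det some] [N poet]]]]] [VP [V reported] [NP [Det every] [N reviewer]]]]]]]
The words 'reported every reviewer' are exhaustively dominated by a single VP node (built by VP → V NP), so they form a constituent.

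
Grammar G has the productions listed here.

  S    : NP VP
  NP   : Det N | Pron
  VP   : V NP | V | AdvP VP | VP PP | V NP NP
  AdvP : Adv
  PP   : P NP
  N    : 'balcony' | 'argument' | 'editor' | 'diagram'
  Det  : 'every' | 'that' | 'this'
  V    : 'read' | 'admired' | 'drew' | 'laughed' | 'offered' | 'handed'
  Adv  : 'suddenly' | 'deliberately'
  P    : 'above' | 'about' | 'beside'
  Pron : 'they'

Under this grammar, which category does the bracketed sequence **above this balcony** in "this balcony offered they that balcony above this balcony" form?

PP

S
  NP
    Det: this
    N: balcony
  VP
    VP
      V: offered
      NP
        Pron: they
      NP
        Det: that
        N: balcony
    PP
      P: above
      NP
        Det: this
        N: balcony
The span 'above this balcony' is the PP node built by PP → P NP.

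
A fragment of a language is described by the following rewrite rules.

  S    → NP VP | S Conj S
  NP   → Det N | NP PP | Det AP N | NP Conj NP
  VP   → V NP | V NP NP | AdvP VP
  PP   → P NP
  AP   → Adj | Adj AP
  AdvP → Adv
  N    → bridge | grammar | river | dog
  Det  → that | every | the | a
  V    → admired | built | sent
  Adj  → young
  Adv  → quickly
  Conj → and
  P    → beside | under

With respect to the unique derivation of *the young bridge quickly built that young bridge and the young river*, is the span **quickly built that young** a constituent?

[S [NP [Det the] [AP [Adj young]] [N bridge]] [VP [AdvP [Adv quickly]] [VP [V built] [NP [NP [Det that] [AP [Adj young]] [N bridge]] [Conj and] [NP [Det the] [AP [Adj young]] [N river]]]]]]
The smallest constituent containing 'quickly built that young' is the VP spanning 'quickly built that young bridge and the young river'; no single node in the tree dominates exactly the given words.

No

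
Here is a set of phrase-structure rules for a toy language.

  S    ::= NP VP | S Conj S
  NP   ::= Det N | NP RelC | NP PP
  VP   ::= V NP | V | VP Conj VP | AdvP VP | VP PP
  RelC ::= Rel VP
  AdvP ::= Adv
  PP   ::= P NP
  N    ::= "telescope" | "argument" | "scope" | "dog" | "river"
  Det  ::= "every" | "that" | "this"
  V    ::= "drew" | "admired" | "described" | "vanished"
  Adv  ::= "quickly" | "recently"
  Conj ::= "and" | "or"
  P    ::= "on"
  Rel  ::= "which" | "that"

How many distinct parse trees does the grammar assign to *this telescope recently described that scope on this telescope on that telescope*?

9

Two of the 9 distinct bracketings:
[S [NP [Det this] [N telescope]] [VP [AdvP [Adv recently]] [VP [V described] [NP [NP [Det that] [N scope]] [PP [P on] [NP [NP [Det this] [N telescope]] [PP [P on] [NP [Det that] [N telescope]]]]]]]]]
[S [NP [Det this] [N telescope]] [VP [AdvP [Adv recently]] [VP [V described] [NP [NP [NP [Det that] [N scope]] [PP [P on] [NP [Det this] [N telescope]]]] [PP [P on] [NP [Det that] [N telescope]]]]]]]
The trees differ in how a recursive rule is bracketed over the same span.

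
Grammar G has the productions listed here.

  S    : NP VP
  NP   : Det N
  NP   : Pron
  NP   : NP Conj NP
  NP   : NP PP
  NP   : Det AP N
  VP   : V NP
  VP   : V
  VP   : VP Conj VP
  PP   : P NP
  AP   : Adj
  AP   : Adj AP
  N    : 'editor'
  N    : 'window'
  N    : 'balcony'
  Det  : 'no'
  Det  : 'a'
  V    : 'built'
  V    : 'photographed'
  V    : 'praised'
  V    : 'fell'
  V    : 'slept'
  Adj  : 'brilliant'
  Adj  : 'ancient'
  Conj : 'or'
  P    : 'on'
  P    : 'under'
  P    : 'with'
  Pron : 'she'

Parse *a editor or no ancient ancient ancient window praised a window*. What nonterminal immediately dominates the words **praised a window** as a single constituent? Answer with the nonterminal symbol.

VP

S
  NP
    NP
      Det: a
      N: editor
    Conj: or
    NP
      Det: no
      AP
        Adj: ancient
        AP
          Adj: ancient
          AP
            Adj: ancient
      N: window
  VP
    V: praised
    NP
      Det: a
      N: window
The span 'praised a window' is the VP node built by VP → V NP.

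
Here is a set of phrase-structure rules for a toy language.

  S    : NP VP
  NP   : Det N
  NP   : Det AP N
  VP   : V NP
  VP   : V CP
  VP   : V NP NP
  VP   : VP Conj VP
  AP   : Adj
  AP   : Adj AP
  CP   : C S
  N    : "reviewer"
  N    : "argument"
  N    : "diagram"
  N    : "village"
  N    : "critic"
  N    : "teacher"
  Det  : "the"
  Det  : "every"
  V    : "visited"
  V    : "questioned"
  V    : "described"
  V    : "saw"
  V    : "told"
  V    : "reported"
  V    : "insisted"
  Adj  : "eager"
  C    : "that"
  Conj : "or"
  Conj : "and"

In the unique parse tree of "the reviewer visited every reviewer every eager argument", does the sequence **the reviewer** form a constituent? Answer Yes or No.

Yes

[S [NP [Det the] [N reviewer]] [VP [V visited] [NP [Det every] [N reviewer]] [NP [Det every] [AP [Adj eager]] [N argument]]]]
The words 'the reviewer' are exhaustively dominated by a single NP node (built by NP → Det N), so they form a constituent.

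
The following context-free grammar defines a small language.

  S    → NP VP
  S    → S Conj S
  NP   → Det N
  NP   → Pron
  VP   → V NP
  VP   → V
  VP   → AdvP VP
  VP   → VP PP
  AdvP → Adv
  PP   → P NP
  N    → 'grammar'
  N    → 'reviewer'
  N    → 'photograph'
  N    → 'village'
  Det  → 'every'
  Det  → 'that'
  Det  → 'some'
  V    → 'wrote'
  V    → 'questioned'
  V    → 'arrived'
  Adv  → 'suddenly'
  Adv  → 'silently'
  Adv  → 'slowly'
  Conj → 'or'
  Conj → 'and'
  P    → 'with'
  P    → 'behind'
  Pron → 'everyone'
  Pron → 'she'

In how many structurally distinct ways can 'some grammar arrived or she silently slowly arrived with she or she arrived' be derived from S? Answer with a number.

Two of the 6 distinct bracketings:
[S [S [NP [Det some] [N grammar]] [VP [V arrived]]] [Conj or] [S [S [NP [Pron she]] [VP [AdvP [Adv silently]] [VP [AdvP [Adv slowly]] [VP [VP [V arrived]] [PP [P with] [NP [Pron she]]]]]]] [Conj or] [S [NP [Pron she]] [VP [V arrived]]]]]
[S [S [NP [Det some] [N grammar]] [VP [V arrived]]] [Conj or] [S [S [NP [Pron she]] [VP [AdvP [Adv silently]] [VP [VP [AdvP [Adv slowly]] [VP [V arrived]]] [PP [P with] [NP [Pron she]]]]]] [Conj or] [S [NP [Pron she]] [VP [V arrived]]]]]
The trees differ in how a recursive rule is bracketed over the same span.

6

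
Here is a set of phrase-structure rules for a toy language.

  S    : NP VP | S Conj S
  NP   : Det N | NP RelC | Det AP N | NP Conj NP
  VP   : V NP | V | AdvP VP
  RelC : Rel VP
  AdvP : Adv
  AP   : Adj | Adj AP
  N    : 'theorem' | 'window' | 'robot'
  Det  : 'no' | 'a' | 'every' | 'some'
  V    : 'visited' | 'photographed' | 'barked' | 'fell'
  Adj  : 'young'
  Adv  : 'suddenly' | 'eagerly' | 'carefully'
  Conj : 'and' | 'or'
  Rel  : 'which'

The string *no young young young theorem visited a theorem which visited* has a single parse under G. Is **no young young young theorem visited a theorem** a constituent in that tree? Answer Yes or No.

No

[S [NP [Det no] [AP [Adj young] [AP [Adj young] [AP [Adj young]]]] [N theorem]] [VP [V visited] [NP [NP [Det a] [N theorem]] [RelC [Rel which] [VP [V visited]]]]]]
The smallest constituent containing 'no young young young theorem visited a theorem' is the S spanning 'no young young young theorem visited a theorem which visited'; no single node in the tree dominates exactly the given words.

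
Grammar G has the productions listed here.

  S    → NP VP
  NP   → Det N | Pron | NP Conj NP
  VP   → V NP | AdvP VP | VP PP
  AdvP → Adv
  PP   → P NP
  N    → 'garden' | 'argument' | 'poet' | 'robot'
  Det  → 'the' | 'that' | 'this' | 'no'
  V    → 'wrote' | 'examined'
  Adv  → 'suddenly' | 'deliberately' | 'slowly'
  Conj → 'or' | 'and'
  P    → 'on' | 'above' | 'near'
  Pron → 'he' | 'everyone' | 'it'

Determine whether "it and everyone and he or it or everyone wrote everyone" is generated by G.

Grammatical

[S [NP [NP [Pron it]] [Conj and] [NP [NP [Pron everyone]] [Conj and] [NP [NP [Pron he]] [Conj or] [NP [NP [Pron it]] [Conj or] [NP [Pron everyone]]]]]] [VP [V wrote] [NP [Pron everyone]]]]
The bracketing above is licensed at every node by one of the given productions, with S at the root.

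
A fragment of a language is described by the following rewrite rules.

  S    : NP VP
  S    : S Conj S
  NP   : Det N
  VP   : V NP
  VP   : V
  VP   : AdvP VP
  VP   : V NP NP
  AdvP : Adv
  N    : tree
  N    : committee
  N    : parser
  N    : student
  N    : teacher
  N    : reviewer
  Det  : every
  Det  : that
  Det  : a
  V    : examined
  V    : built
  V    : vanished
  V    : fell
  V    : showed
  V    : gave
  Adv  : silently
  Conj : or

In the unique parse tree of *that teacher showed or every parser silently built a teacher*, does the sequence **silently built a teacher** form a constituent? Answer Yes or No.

Yes

[S [S [NP [Det that] [N teacher]] [VP [V showed]]] [Conj or] [S [NP [Det every] [N parser]] [VP [AdvP [Adv silently]] [VP [V built] [NP [Det a] [N teacher]]]]]]
The words 'silently built a teacher' are exhaustively dominated by a single VP node (built by VP → AdvP VP), so they form a constituent.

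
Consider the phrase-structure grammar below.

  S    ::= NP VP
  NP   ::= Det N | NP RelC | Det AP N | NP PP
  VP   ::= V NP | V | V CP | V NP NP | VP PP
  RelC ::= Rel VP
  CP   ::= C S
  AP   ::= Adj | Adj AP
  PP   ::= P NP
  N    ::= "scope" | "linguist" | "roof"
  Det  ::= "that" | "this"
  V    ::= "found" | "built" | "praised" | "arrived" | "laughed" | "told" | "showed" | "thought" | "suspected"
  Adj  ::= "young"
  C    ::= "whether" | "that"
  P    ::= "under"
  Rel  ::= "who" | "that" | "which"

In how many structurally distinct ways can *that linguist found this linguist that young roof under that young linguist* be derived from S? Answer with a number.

The two bracketings:
[S [NP [Det that] [N linguist]] [VP [V found] [NP [Det this] [N linguist]] [NP [NP [Det that] [AP [Adj young]] [N roof]] [PP [P under] [NP [Det that] [AP [Adj young]] [N linguist]]]]]]
[S [NP [Det that] [N linguist]] [VP [VP [V found] [NP [Det this] [N linguist]] [NP [Det that] [AP [Adj young]] [N roof]]] [PP [P under] [NP [Det that] [AP [Adj young]] [N linguist]]]]]
The difference turns on whether NP → NP PP is used at the relevant span, versus an alternative expansion of NP.

2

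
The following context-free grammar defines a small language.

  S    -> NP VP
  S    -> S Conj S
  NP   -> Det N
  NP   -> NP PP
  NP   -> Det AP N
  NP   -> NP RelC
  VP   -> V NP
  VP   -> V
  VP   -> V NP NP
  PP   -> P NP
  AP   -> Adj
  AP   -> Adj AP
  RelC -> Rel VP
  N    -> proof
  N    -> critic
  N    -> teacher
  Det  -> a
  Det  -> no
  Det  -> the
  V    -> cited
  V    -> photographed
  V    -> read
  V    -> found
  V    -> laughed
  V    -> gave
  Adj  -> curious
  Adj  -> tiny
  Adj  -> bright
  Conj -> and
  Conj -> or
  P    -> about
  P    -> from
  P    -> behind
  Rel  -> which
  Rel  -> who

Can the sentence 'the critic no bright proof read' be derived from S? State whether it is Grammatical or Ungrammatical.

Ungrammatical

For S → NP VP, the only prefix that parses as NP is 'the critic', but the remainder 'no bright proof read' is not a VP under these rules. The alternative S rule S → S Conj S likewise has no satisfying split.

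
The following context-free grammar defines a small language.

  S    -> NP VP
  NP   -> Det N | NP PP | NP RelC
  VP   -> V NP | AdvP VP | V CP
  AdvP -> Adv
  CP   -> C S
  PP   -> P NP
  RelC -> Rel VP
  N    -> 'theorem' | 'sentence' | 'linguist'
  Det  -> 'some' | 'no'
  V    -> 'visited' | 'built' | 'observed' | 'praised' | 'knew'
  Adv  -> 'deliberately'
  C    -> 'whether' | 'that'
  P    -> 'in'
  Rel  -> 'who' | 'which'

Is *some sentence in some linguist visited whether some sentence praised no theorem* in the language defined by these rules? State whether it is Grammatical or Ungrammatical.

Grammatical

S
  NP
    NP
      Det: some
      N: sentence
    PP
      P: in
      NP
        Det: some
        N: linguist
  VP
    V: visited
    CP
      C: whether
      S
        NP
          Det: some
          N: sentence
        VP
          V: praised
          NP
            Det: no
            N: theorem
Every word is introduced by a lexical rule and the phrasal rules combine the resulting categories into a single S.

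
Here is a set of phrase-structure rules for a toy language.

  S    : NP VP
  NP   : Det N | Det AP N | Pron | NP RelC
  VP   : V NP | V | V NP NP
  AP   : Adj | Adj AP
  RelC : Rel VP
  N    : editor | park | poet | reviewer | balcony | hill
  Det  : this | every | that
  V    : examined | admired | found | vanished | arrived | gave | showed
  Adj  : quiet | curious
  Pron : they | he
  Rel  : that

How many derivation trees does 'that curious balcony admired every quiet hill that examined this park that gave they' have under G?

6

Two of the 6 distinct bracketings:
[S [NP [Det that] [AP [Adj curious]] [N balcony]] [VP [V admired] [NP [NP [Det every] [AP [Adj quiet]] [N hill]] [RelC [Rel that] [VP [V examined] [NP [NP [Det this] [N park]] [RelC [Rel that] [VP [V gave] [NP [Pron they]]]]]]]]]]
[S [NP [Det that] [AP [Adj curious]] [N balcony]] [VP [V admired] [NP [NP [Det every] [AP [Adj quiet]] [N hill]] [RelC [Rel that] [VP [V examined] [NP [NP [Det this] [N park]] [RelC [Rel that] [VP [V gave]]]] [NP [Pron they]]]]]]]
The difference turns on whether VP → V is used at the relevant span, versus an alternative expansion of VP.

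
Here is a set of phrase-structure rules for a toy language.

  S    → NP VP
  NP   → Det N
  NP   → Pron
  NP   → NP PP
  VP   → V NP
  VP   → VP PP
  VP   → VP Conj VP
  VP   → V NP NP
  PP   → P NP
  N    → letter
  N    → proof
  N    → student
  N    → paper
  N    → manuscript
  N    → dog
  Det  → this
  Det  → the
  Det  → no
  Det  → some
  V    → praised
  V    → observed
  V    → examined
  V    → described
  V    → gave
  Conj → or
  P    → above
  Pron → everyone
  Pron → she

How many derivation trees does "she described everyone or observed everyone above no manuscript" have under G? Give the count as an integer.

Two of the 3 distinct bracketings:
[S [NP [Pron she]] [VP [VP [VP [V described] [NP [Pron everyone]]] [Conj or] [VP [V observed] [NP [Pron everyone]]]] [PP [P above] [NP [Det no] [N manuscript]]]]]
[S [NP [Pron she]] [VP [VP [V described] [NP [Pron everyone]]] [Conj or] [VP [V observed] [NP [NP [Pron everyone]] [PP [P above] [NP [Det no] [N manuscript]]]]]]]
The difference turns on whether NP → NP PP is used at the relevant span, versus an alternative expansion of NP.

3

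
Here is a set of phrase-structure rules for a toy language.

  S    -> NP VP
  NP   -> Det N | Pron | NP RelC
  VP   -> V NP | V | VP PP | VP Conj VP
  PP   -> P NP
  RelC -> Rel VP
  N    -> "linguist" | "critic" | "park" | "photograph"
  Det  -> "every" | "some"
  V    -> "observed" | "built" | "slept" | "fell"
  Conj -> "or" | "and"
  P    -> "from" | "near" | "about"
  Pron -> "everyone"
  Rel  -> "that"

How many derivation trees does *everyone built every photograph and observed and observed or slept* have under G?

5

Two of the 5 distinct bracketings:
[S [NP [Pron everyone]] [VP [VP [V built] [NP [Det every] [N photograph]]] [Conj and] [VP [VP [V observed]] [Conj and] [VP [VP [V observed]] [Conj or] [VP [V slept]]]]]]
[S [NP [Pron everyone]] [VP [VP [V built] [NP [Det every] [N photograph]]] [Conj and] [VP [VP [VP [V observed]] [Conj and] [VP [V observed]]] [Conj or] [VP [V slept]]]]]
The trees differ in how a recursive rule is bracketed over the same span.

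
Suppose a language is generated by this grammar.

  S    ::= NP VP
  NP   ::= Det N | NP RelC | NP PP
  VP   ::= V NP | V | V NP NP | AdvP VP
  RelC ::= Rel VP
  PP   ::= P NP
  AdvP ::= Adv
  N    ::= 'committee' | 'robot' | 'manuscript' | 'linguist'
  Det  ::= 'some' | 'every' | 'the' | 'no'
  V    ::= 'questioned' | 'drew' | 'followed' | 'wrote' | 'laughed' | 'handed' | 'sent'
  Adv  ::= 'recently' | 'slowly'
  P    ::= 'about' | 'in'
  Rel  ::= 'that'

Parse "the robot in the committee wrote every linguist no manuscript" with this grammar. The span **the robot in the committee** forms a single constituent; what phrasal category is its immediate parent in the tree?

S
  NP
    NP
      Det: the
      N: robot
    PP
      P: in
      NP
        Det: the
        N: committee
  VP
    V: wrote
    NP
      Det: every
      N: linguist
    NP
      Det: no
      N: manuscript
The span 'the robot in the committee' is the NP node built by NP → NP PP.
Its mother is the S built by S → NP VP.

S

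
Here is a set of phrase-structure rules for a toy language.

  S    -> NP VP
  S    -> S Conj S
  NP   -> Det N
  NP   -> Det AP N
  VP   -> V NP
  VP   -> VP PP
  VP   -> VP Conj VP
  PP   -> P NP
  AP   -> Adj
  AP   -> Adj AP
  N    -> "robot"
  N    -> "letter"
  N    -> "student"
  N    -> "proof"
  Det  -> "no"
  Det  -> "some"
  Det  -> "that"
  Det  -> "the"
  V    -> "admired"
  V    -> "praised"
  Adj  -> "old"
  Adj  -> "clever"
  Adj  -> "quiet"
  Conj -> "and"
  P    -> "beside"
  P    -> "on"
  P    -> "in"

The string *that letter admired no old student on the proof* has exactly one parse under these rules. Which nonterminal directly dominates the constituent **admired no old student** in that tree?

S
  NP
    Det: that
    N: letter
  VP
    VP
      V: admired
      NP
        Det: no
        AP
          Adj: old
        N: student
    PP
      P: on
      NP
        Det: the
        N: proof
The span 'admired no old student' is the VP node built by VP → V NP.
Its mother is the VP built by VP → VP PP.

VP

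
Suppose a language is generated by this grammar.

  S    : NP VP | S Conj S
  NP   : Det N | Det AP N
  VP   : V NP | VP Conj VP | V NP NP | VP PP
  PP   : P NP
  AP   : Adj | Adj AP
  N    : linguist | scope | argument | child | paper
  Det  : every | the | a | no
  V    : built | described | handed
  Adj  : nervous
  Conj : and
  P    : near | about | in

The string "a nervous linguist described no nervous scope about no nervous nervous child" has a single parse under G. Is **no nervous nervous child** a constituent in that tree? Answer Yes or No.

[S [NP [Det a] [AP [Adj nervous]] [N linguist]] [VP [VP [V described] [NP [Det no] [AP [Adj nervous]] [N scope]]] [PP [P about] [NP [Det no] [AP [Adj nervous] [AP [Adj nervous]]] [N child]]]]]
The words 'no nervous nervous child' are exhaustively dominated by a single NP node (built by NP → Det AP N), so they form a constituent.

Yes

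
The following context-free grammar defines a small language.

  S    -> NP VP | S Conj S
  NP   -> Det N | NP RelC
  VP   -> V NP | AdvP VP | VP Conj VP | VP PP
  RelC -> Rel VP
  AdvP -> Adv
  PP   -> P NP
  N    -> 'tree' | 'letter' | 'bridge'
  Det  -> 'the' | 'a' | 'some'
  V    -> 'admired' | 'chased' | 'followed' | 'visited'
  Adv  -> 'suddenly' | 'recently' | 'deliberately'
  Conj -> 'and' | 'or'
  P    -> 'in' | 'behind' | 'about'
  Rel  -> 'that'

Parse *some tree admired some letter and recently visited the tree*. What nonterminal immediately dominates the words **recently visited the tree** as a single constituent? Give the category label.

VP

[S [NP [Det some] [N tree]] [VP [VP [V admired] [NP [Det some] [N letter]]] [Conj and] [VP [AdvP [Adv recently]] [VP [V visited] [NP [Det the] [N tree]]]]]]
The span 'recently visited the tree' is the VP node built by VP → AdvP VP.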